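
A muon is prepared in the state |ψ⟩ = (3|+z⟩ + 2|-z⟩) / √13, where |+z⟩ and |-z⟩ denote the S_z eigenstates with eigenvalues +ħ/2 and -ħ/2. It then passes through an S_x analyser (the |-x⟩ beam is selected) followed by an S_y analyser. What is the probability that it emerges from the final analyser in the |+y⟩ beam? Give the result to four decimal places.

0.0192

First analyser (S_x): P(|-x⟩) = |⟨-x|ψ⟩|² = 1/26.
After stage 1 the state is |-x⟩; P(|+y⟩) = |⟨+y|-x⟩|² = 1/2.
Joint probability = 1/26 × 1/2 = 0.0192.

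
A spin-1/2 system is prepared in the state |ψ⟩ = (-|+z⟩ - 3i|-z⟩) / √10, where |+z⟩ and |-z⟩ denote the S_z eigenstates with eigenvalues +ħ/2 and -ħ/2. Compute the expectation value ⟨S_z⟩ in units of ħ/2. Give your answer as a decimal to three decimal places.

-0.800

⟨σ_z⟩ = |a|² - |b|² divided by |a|²+|b|², with a, b the |+z⟩, |-z⟩ amplitudes.
= (1 - 9)/10 = -8/10.
⟨S_z⟩ = (ħ/2)·⟨σ_z⟩.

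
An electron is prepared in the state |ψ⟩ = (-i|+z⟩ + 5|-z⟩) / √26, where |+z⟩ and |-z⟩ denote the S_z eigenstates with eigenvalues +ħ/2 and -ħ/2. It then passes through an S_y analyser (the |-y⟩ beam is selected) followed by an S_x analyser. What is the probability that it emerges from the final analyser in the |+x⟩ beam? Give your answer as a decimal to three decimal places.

First analyser (S_y): P(|-y⟩) = |⟨-y|ψ⟩|² = 16/52.
After stage 1 the state is |-y⟩; P(|+x⟩) = |⟨+x|-y⟩|² = 1/2.
Joint probability = 16/52 × 1/2 = 0.154.

0.154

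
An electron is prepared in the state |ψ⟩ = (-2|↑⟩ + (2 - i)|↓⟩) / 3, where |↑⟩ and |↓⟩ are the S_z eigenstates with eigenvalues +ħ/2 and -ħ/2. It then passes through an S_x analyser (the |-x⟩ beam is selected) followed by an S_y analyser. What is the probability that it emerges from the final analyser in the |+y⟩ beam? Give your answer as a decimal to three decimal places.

0.472

First analyser (S_x): P(|-x⟩) = |⟨-x|ψ⟩|² = 17/18.
After stage 1 the state is |-x⟩; P(|+y⟩) = |⟨+y|-x⟩|² = 1/2.
Joint probability = 17/18 × 1/2 = 0.472.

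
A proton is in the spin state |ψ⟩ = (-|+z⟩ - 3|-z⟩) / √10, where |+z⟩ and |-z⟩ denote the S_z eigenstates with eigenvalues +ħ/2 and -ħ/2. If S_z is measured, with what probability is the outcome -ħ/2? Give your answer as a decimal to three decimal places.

0.900

The -ħ/2 outcome corresponds to |-z⟩. Its amplitude in |ψ⟩ is -3/√10.
P = |-3|² / 10 = 9/10.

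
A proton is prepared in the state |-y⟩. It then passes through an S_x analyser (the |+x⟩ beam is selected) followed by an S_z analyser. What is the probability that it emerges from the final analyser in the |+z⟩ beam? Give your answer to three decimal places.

0.250

First analyser (S_x): from |-y⟩, P(|+x⟩) = 1/2.
After stage 1 the state is |+x⟩; P(|+z⟩) = |⟨+z|+x⟩|² = 1/2.
Joint probability = 1/2 × 1/2 = 0.250.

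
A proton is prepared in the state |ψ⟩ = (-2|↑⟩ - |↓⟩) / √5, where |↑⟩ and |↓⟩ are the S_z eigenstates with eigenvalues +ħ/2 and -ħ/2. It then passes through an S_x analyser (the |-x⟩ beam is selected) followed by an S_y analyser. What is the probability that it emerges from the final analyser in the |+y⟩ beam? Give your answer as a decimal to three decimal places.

First analyser (S_x): P(|-x⟩) = |⟨-x|ψ⟩|² = 1/10.
After stage 1 the state is |-x⟩; P(|+y⟩) = |⟨+y|-x⟩|² = 1/2.
Joint probability = 1/10 × 1/2 = 0.050.

0.050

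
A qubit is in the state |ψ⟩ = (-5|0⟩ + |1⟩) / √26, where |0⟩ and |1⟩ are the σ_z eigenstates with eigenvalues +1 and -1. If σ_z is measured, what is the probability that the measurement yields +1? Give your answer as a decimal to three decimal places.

0.962

The +1 outcome corresponds to |0⟩. Its amplitude in |ψ⟩ is -5/√26.
P = |-5|² / 26 = 25/26.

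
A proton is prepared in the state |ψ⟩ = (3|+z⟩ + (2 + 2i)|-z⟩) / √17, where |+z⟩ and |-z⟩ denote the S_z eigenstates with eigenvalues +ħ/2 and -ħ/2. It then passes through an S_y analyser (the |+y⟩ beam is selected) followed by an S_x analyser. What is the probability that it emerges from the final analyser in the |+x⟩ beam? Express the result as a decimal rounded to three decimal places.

First analyser (S_y): P(|+y⟩) = |⟨+y|ψ⟩|² = 29/34.
After stage 1 the state is |+y⟩; P(|+x⟩) = |⟨+x|+y⟩|² = 1/2.
Joint probability = 29/34 × 1/2 = 0.426.

0.426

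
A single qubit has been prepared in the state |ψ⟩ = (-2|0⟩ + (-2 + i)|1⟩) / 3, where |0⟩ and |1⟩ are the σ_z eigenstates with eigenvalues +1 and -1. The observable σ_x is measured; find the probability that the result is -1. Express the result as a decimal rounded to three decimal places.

0.056

|-x⟩ = (|0⟩ - |1⟩)/√2, so ⟨-x|ψ⟩ = (-i) / (√2·3).
P = |-i|² / 18 = 1/18.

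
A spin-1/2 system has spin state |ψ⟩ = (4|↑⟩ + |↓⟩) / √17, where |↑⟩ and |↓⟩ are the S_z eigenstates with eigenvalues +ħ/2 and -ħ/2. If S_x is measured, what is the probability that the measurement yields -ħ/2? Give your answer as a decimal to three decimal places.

0.265

|-x⟩ = (|↑⟩ - |↓⟩)/√2, so ⟨-x|ψ⟩ = (3) / (√2·√17).
P = |3|² / 34 = 9/34.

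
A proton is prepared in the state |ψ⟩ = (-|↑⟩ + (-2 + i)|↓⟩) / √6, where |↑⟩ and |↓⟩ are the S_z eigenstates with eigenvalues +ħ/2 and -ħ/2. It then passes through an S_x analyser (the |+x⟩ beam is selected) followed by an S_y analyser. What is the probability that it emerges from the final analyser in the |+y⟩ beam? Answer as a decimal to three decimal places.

First analyser (S_x): P(|+x⟩) = |⟨+x|ψ⟩|² = 10/12.
After stage 1 the state is |+x⟩; P(|+y⟩) = |⟨+y|+x⟩|² = 1/2.
Joint probability = 10/12 × 1/2 = 0.417.

0.417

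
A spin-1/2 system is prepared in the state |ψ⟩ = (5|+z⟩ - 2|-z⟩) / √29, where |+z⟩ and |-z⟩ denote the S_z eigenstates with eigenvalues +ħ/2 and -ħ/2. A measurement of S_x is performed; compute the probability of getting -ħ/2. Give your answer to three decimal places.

|-x⟩ = (|+z⟩ - |-z⟩)/√2, so ⟨-x|ψ⟩ = (7) / (√2·√29).
P = |7|² / 58 = 49/58.

0.845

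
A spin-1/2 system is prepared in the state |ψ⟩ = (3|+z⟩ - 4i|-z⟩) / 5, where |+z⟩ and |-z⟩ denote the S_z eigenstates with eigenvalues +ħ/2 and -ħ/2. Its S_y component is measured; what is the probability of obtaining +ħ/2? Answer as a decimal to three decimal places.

0.020

|+y⟩ = (|+z⟩ + i|-z⟩)/√2, so ⟨+y|ψ⟩ = (-1) / (√2·5).
P = |-1|² / 50 = 1/50.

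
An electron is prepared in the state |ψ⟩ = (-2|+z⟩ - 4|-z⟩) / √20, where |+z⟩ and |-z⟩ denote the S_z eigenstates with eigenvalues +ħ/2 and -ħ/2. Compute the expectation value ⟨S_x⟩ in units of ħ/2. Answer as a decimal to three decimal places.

0.800

⟨σ_x⟩ = 2 Re(a* b)/(|a|²+|b|²) with a = -2, b = -4.
a* b = 8, so ⟨σ_x⟩ = 16/20.
⟨S_x⟩ = (ħ/2)·⟨σ_x⟩.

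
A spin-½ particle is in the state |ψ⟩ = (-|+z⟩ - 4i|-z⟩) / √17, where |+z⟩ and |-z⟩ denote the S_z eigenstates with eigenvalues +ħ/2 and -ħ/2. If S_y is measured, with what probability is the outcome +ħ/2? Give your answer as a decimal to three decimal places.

0.735

|+y⟩ = (|+z⟩ + i|-z⟩)/√2, so ⟨+y|ψ⟩ = (-5) / (√2·√17).
P = |-5|² / 34 = 25/34.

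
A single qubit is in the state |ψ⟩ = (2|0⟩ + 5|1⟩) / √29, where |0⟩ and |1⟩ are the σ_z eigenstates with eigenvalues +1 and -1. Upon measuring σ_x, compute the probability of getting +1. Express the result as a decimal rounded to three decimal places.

0.845

|+x⟩ = (|0⟩ + |1⟩)/√2, so ⟨+x|ψ⟩ = (7) / (√2·√29).
P = |7|² / 58 = 49/58.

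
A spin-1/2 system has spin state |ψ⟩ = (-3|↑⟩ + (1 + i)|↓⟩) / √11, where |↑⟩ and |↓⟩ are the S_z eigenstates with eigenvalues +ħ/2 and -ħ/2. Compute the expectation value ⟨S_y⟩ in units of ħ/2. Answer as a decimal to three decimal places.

-0.545

⟨σ_y⟩ = 2 Im(a* b)/(|a|²+|b|²) with a = -3, b = (1 + i).
a* b = (-3 - 3i), so ⟨σ_y⟩ = -6/11.
⟨S_y⟩ = (ħ/2)·⟨σ_y⟩.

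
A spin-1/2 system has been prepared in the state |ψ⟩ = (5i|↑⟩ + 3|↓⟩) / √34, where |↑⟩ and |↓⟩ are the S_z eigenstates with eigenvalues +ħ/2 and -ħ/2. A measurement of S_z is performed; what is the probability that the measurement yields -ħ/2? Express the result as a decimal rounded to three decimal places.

The -ħ/2 outcome corresponds to |↓⟩. Its amplitude in |ψ⟩ is 3/√34.
P = |3|² / 34 = 9/34.

0.265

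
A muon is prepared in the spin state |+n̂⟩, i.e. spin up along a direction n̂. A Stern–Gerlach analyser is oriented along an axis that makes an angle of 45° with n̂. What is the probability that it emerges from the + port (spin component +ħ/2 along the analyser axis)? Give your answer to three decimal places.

0.854

For spin-½, the probability of finding spin-up along an axis at angle θ to the initial spin direction is cos²(θ/2); spin-down is sin²(θ/2).
θ = 45°, so P = cos²(22.5°) ≈ 0.854.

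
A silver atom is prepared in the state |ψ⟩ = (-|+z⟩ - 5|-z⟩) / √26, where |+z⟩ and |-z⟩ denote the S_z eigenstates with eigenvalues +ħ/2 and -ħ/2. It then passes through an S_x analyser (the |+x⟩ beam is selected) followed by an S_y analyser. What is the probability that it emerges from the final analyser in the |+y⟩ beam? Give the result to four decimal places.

0.3462

First analyser (S_x): P(|+x⟩) = |⟨+x|ψ⟩|² = 36/52.
After stage 1 the state is |+x⟩; P(|+y⟩) = |⟨+y|+x⟩|² = 1/2.
Joint probability = 36/52 × 1/2 = 0.3462.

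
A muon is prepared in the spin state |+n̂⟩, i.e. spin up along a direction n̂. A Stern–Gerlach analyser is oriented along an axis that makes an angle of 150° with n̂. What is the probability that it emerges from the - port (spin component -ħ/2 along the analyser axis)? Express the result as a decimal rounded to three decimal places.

0.933

For spin-½, the probability of finding spin-up along an axis at angle θ to the initial spin direction is cos²(θ/2); spin-down is sin²(θ/2).
θ = 150°, so P = sin²(75°) ≈ 0.933.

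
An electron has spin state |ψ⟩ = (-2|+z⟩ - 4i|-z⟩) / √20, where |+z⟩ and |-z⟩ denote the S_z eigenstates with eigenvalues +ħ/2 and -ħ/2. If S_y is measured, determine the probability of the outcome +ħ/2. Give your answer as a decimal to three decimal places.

|+y⟩ = (|+z⟩ + i|-z⟩)/√2, so ⟨+y|ψ⟩ = (-6) / (√2·√20).
P = |-6|² / 40 = 36/40.

0.900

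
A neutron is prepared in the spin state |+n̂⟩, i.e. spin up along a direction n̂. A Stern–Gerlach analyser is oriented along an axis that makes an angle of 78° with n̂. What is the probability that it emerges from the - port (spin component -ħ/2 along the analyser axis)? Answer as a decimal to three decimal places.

0.396

For spin-½, the probability of finding spin-up along an axis at angle θ to the initial spin direction is cos²(θ/2); spin-down is sin²(θ/2).
θ = 78°, so P = sin²(39°) ≈ 0.396.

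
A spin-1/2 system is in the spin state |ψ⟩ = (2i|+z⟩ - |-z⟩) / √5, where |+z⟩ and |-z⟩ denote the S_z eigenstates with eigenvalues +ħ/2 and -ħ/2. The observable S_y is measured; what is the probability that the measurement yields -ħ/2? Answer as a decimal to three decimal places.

|-y⟩ = (|+z⟩ - i|-z⟩)/√2, so ⟨-y|ψ⟩ = (i) / (√2·√5).
P = |i|² / 10 = 1/10.

0.100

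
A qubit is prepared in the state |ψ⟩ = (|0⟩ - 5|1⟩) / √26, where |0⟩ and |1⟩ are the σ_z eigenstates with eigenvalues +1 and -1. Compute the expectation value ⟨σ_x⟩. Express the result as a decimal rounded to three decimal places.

-0.385

⟨σ_x⟩ = 2 Re(a* b)/(|a|²+|b|²) with a = 1, b = -5.
a* b = -5, so ⟨σ_x⟩ = -10/26.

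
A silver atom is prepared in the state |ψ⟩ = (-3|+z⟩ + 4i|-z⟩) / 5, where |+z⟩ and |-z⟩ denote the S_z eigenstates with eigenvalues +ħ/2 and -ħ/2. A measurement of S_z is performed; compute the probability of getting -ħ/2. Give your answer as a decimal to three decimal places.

The -ħ/2 outcome corresponds to |-z⟩. Its amplitude in |ψ⟩ is 4i/5.
P = |4i|² / 25 = 16/25.

0.640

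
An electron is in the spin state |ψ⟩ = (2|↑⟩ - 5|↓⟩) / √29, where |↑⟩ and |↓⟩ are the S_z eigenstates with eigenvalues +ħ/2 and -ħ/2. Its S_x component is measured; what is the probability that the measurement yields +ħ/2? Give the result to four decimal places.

0.1552

|+x⟩ = (|↑⟩ + |↓⟩)/√2, so ⟨+x|ψ⟩ = (-3) / (√2·√29).
P = |-3|² / 58 = 9/58.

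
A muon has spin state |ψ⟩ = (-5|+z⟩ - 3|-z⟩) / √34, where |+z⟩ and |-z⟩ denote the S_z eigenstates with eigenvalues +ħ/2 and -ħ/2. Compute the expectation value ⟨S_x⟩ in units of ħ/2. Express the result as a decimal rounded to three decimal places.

⟨σ_x⟩ = 2 Re(a* b)/(|a|²+|b|²) with a = -5, b = -3.
a* b = 15, so ⟨σ_x⟩ = 30/34.
⟨S_x⟩ = (ħ/2)·⟨σ_x⟩.

0.882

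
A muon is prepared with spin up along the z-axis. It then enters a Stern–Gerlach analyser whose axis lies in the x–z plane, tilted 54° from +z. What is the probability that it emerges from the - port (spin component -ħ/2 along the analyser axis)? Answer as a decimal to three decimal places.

For spin-½, the probability of finding spin-up along an axis at angle θ to the initial spin direction is cos²(θ/2); spin-down is sin²(θ/2).
θ = 54°, so P = sin²(27°) ≈ 0.206.

0.206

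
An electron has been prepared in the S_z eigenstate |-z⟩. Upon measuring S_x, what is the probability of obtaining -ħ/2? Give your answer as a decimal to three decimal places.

In the S_z basis, |-z⟩ = |-z⟩ and |-x⟩ = (|+z⟩ - |-z⟩)/√2.
|⟨-x|-z⟩|² = 1/2.

0.500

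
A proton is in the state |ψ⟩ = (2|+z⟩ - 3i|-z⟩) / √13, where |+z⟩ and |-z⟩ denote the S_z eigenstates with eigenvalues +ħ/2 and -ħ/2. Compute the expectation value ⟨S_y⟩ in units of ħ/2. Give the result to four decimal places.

-0.9231

⟨σ_y⟩ = 2 Im(a* b)/(|a|²+|b|²) with a = 2, b = -3i.
a* b = -6i, so ⟨σ_y⟩ = -12/13.
⟨S_y⟩ = (ħ/2)·⟨σ_y⟩.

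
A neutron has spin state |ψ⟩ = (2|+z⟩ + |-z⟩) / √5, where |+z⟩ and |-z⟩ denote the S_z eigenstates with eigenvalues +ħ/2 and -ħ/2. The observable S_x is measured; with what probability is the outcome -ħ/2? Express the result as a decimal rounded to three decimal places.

0.100

|-x⟩ = (|+z⟩ - |-z⟩)/√2, so ⟨-x|ψ⟩ = (1) / (√2·√5).
P = |1|² / 10 = 1/10.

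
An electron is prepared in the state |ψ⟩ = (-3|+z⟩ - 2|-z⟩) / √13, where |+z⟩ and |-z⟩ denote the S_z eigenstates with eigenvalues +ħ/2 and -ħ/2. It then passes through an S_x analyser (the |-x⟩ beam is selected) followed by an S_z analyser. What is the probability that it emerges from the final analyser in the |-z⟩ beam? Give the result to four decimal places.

0.0192

First analyser (S_x): P(|-x⟩) = |⟨-x|ψ⟩|² = 1/26.
After stage 1 the state is |-x⟩; P(|-z⟩) = |⟨-z|-x⟩|² = 1/2.
Joint probability = 1/26 × 1/2 = 0.0192.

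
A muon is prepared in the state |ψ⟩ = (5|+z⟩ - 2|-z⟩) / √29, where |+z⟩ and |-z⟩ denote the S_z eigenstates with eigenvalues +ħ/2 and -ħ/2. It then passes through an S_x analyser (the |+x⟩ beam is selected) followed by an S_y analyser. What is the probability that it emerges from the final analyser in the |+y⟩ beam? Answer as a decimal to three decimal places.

0.078

First analyser (S_x): P(|+x⟩) = |⟨+x|ψ⟩|² = 9/58.
After stage 1 the state is |+x⟩; P(|+y⟩) = |⟨+y|+x⟩|² = 1/2.
Joint probability = 9/58 × 1/2 = 0.078.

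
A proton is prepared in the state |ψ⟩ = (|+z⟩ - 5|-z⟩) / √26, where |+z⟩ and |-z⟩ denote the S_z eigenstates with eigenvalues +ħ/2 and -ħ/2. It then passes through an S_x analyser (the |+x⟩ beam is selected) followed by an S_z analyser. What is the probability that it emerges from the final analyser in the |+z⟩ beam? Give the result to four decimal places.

0.1538

First analyser (S_x): P(|+x⟩) = |⟨+x|ψ⟩|² = 16/52.
After stage 1 the state is |+x⟩; P(|+z⟩) = |⟨+z|+x⟩|² = 1/2.
Joint probability = 16/52 × 1/2 = 0.1538.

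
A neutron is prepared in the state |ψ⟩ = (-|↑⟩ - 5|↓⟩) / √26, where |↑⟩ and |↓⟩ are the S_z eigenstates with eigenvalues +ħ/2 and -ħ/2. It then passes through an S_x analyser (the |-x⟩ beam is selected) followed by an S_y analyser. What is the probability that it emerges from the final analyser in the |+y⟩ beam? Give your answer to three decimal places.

First analyser (S_x): P(|-x⟩) = |⟨-x|ψ⟩|² = 16/52.
After stage 1 the state is |-x⟩; P(|+y⟩) = |⟨+y|-x⟩|² = 1/2.
Joint probability = 16/52 × 1/2 = 0.154.

0.154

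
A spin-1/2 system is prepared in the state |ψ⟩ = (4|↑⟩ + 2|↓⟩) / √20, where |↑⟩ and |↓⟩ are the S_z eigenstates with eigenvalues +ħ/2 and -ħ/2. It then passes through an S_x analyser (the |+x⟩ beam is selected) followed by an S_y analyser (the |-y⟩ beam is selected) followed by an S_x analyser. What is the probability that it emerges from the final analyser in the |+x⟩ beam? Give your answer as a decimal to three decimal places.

First analyser (S_x): P(|+x⟩) = |⟨+x|ψ⟩|² = 36/40.
After stage 1 the state is |+x⟩; P(|-y⟩) = |⟨-y|+x⟩|² = 1/2.
After stage 2 the state is |-y⟩; P(|+x⟩) = |⟨+x|-y⟩|² = 1/2.
Joint probability = 36/40 × 1/2 × 1/2 = 0.225.

0.225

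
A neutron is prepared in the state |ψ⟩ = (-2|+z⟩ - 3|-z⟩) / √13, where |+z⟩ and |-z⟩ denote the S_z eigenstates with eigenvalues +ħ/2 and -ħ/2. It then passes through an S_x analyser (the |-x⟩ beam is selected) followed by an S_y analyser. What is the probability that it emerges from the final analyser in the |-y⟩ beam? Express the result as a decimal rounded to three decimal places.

0.019

First analyser (S_x): P(|-x⟩) = |⟨-x|ψ⟩|² = 1/26.
After stage 1 the state is |-x⟩; P(|-y⟩) = |⟨-y|-x⟩|² = 1/2.
Joint probability = 1/26 × 1/2 = 0.019.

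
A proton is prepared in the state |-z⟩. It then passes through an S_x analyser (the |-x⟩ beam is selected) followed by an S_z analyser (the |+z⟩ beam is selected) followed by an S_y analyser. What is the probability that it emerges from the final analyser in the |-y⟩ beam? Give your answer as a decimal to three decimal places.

0.125

First analyser (S_x): from |-z⟩, P(|-x⟩) = 1/2.
After stage 1 the state is |-x⟩; P(|+z⟩) = |⟨+z|-x⟩|² = 1/2.
After stage 2 the state is |+z⟩; P(|-y⟩) = |⟨-y|+z⟩|² = 1/2.
Joint probability = 1/2 × 1/2 × 1/2 = 0.125.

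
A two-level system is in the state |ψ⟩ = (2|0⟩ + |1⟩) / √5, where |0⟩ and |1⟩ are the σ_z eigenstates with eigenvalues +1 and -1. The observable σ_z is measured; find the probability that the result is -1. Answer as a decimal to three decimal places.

0.200

The -1 outcome corresponds to |1⟩. Its amplitude in |ψ⟩ is 1/√5.
P = |1|² / 5 = 1/5.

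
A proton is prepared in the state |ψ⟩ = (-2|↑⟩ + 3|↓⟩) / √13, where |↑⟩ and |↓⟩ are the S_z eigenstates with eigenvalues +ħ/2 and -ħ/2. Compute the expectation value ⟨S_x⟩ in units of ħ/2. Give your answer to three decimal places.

⟨σ_x⟩ = 2 Re(a* b)/(|a|²+|b|²) with a = -2, b = 3.
a* b = -6, so ⟨σ_x⟩ = -12/13.
⟨S_x⟩ = (ħ/2)·⟨σ_x⟩.

-0.923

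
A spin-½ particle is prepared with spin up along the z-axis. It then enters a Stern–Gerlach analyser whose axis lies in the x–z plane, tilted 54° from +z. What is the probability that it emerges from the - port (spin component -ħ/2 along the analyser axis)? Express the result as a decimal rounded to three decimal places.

For spin-½, the probability of finding spin-up along an axis at angle θ to the initial spin direction is cos²(θ/2); spin-down is sin²(θ/2).
θ = 54°, so P = sin²(27°) ≈ 0.206.

0.206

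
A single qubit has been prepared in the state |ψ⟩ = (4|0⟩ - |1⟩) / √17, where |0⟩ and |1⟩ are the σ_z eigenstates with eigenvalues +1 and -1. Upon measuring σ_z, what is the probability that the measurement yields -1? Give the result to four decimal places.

The -1 outcome corresponds to |1⟩. Its amplitude in |ψ⟩ is -1/√17.
P = |-1|² / 17 = 1/17.

0.0588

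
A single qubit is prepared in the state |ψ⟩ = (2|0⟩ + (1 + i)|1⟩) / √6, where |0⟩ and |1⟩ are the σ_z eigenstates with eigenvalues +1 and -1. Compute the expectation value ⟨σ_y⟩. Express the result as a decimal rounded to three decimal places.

0.667

⟨σ_y⟩ = 2 Im(a* b)/(|a|²+|b|²) with a = 2, b = (1 + i).
a* b = (2 + 2i), so ⟨σ_y⟩ = 4/6.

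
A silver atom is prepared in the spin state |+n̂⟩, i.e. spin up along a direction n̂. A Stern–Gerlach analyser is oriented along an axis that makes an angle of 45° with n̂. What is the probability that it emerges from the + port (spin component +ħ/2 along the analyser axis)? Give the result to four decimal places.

0.8536

For spin-½, the probability of finding spin-up along an axis at angle θ to the initial spin direction is cos²(θ/2); spin-down is sin²(θ/2).
θ = 45°, so P = cos²(22.5°) ≈ 0.8536.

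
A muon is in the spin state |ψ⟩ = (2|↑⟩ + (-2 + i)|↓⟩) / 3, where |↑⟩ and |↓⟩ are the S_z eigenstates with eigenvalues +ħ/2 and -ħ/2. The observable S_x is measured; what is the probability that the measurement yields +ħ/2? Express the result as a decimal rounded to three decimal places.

|+x⟩ = (|↑⟩ + |↓⟩)/√2, so ⟨+x|ψ⟩ = (i) / (√2·3).
P = |i|² / 18 = 1/18.

0.056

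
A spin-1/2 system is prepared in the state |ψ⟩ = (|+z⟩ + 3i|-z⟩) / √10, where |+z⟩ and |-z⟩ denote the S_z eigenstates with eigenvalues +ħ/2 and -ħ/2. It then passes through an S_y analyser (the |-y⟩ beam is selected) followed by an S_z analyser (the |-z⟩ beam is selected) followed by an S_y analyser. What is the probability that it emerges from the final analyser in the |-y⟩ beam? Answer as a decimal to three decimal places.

0.050

First analyser (S_y): P(|-y⟩) = |⟨-y|ψ⟩|² = 4/20.
After stage 1 the state is |-y⟩; P(|-z⟩) = |⟨-z|-y⟩|² = 1/2.
After stage 2 the state is |-z⟩; P(|-y⟩) = |⟨-y|-z⟩|² = 1/2.
Joint probability = 4/20 × 1/2 × 1/2 = 0.050.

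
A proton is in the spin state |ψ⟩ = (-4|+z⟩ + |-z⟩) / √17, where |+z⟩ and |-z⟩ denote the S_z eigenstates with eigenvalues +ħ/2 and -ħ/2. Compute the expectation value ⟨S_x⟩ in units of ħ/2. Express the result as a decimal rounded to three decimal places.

-0.471

⟨σ_x⟩ = 2 Re(a* b)/(|a|²+|b|²) with a = -4, b = 1.
a* b = -4, so ⟨σ_x⟩ = -8/17.
⟨S_x⟩ = (ħ/2)·⟨σ_x⟩.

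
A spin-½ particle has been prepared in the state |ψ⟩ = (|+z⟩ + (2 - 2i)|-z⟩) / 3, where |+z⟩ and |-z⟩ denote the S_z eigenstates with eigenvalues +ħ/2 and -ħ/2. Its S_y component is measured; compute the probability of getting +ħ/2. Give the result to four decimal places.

|+y⟩ = (|+z⟩ + i|-z⟩)/√2, so ⟨+y|ψ⟩ = (-1 - 2i) / (√2·3).
P = |-1 - 2i|² / 18 = 5/18.

0.2778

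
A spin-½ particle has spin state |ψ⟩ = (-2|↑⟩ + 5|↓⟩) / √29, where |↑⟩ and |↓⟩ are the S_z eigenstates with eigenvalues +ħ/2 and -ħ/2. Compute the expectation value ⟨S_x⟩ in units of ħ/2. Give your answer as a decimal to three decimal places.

-0.690

⟨σ_x⟩ = 2 Re(a* b)/(|a|²+|b|²) with a = -2, b = 5.
a* b = -10, so ⟨σ_x⟩ = -20/29.
⟨S_x⟩ = (ħ/2)·⟨σ_x⟩.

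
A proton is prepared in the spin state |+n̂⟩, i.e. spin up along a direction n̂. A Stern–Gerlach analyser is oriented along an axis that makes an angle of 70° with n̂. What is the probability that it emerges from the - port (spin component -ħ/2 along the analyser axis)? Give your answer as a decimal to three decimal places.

0.329

For spin-½, the probability of finding spin-up along an axis at angle θ to the initial spin direction is cos²(θ/2); spin-down is sin²(θ/2).
θ = 70°, so P = sin²(35°) ≈ 0.329.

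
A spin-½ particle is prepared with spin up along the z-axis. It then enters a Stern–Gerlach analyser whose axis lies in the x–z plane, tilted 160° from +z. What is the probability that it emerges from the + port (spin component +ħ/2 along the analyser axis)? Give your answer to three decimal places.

For spin-½, the probability of finding spin-up along an axis at angle θ to the initial spin direction is cos²(θ/2); spin-down is sin²(θ/2).
θ = 160°, so P = cos²(80°) ≈ 0.030.

0.030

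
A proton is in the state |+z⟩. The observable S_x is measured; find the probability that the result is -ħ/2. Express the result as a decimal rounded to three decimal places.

In the S_z basis, |+z⟩ = |+z⟩ and |-x⟩ = (|+z⟩ - |-z⟩)/√2.
|⟨-x|+z⟩|² = 1/2.

0.500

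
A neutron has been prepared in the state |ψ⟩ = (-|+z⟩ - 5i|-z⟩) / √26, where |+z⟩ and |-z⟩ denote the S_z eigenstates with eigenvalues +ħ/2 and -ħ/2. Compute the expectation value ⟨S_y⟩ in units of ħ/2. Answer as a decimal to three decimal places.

⟨σ_y⟩ = 2 Im(a* b)/(|a|²+|b|²) with a = -1, b = -5i.
a* b = 5i, so ⟨σ_y⟩ = 10/26.
⟨S_y⟩ = (ħ/2)·⟨σ_y⟩.

0.385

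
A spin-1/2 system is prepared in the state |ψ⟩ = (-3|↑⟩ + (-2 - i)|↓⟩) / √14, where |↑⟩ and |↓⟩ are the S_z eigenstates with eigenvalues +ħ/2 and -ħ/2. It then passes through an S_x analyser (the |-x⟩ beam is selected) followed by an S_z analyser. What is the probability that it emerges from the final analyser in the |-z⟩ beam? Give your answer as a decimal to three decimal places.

First analyser (S_x): P(|-x⟩) = |⟨-x|ψ⟩|² = 2/28.
After stage 1 the state is |-x⟩; P(|-z⟩) = |⟨-z|-x⟩|² = 1/2.
Joint probability = 2/28 × 1/2 = 0.036.

0.036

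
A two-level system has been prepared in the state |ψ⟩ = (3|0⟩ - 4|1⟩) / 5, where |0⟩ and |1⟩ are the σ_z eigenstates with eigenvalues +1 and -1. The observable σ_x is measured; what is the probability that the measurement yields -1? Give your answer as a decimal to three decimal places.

|-x⟩ = (|0⟩ - |1⟩)/√2, so ⟨-x|ψ⟩ = (7) / (√2·5).
P = |7|² / 50 = 49/50.

0.980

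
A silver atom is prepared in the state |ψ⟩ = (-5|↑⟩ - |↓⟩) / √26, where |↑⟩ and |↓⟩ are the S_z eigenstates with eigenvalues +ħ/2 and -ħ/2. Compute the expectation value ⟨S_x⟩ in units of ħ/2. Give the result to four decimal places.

⟨σ_x⟩ = 2 Re(a* b)/(|a|²+|b|²) with a = -5, b = -1.
a* b = 5, so ⟨σ_x⟩ = 10/26.
⟨S_x⟩ = (ħ/2)·⟨σ_x⟩.

0.3846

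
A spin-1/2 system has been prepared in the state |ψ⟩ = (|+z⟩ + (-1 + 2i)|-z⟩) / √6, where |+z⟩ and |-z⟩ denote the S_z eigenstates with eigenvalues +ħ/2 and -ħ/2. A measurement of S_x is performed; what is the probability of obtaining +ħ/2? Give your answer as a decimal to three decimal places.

0.333

|+x⟩ = (|+z⟩ + |-z⟩)/√2, so ⟨+x|ψ⟩ = (2i) / (√2·√6).
P = |2i|² / 12 = 4/12.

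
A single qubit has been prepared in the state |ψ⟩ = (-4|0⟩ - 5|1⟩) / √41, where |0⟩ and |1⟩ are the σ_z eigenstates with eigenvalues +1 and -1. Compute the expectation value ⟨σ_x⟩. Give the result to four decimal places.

⟨σ_x⟩ = 2 Re(a* b)/(|a|²+|b|²) with a = -4, b = -5.
a* b = 20, so ⟨σ_x⟩ = 40/41.

0.9756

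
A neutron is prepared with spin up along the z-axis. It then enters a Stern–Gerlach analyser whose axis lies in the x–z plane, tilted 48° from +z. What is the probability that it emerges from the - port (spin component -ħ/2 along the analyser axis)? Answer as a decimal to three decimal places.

For spin-½, the probability of finding spin-up along an axis at angle θ to the initial spin direction is cos²(θ/2); spin-down is sin²(θ/2).
θ = 48°, so P = sin²(24°) ≈ 0.165.

0.165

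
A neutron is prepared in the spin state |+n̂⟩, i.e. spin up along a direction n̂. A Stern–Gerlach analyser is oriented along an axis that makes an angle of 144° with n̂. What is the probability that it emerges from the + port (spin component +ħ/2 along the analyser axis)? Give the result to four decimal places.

For spin-½, the probability of finding spin-up along an axis at angle θ to the initial spin direction is cos²(θ/2); spin-down is sin²(θ/2).
θ = 144°, so P = cos²(72°) ≈ 0.0955.

0.0955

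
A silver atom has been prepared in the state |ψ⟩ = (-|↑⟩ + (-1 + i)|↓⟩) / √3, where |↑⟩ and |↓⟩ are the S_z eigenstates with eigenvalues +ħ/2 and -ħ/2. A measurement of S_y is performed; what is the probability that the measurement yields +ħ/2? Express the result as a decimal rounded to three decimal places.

0.167

|+y⟩ = (|↑⟩ + i|↓⟩)/√2, so ⟨+y|ψ⟩ = (i) / (√2·√3).
P = |i|² / 6 = 1/6.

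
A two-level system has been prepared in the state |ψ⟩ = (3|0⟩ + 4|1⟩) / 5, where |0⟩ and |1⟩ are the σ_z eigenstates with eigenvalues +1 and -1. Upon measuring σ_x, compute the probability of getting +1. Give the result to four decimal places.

|+x⟩ = (|0⟩ + |1⟩)/√2, so ⟨+x|ψ⟩ = (7) / (√2·5).
P = |7|² / 50 = 49/50.

0.9800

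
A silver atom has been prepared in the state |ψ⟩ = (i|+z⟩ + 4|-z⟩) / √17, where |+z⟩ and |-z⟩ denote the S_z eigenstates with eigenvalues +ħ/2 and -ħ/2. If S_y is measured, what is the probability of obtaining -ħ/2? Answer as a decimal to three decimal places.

0.735

|-y⟩ = (|+z⟩ - i|-z⟩)/√2, so ⟨-y|ψ⟩ = (5i) / (√2·√17).
P = |5i|² / 34 = 25/34.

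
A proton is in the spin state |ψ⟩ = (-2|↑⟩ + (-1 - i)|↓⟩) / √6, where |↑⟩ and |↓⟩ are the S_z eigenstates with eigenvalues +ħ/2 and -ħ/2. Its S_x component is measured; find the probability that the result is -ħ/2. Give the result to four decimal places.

0.1667

|-x⟩ = (|↑⟩ - |↓⟩)/√2, so ⟨-x|ψ⟩ = (-1 + i) / (√2·√6).
P = |-1 + i|² / 12 = 2/12.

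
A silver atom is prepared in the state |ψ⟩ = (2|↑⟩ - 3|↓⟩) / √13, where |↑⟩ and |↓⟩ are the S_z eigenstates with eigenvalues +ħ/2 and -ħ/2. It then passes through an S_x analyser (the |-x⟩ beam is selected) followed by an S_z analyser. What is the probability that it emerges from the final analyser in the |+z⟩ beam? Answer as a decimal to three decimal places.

First analyser (S_x): P(|-x⟩) = |⟨-x|ψ⟩|² = 25/26.
After stage 1 the state is |-x⟩; P(|+z⟩) = |⟨+z|-x⟩|² = 1/2.
Joint probability = 25/26 × 1/2 = 0.481.

0.481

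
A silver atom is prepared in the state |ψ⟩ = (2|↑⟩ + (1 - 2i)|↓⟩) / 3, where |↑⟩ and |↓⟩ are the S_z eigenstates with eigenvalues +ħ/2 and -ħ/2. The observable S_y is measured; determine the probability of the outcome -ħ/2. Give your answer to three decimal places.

|-y⟩ = (|↑⟩ - i|↓⟩)/√2, so ⟨-y|ψ⟩ = (4 + i) / (√2·3).
P = |4 + i|² / 18 = 17/18.

0.944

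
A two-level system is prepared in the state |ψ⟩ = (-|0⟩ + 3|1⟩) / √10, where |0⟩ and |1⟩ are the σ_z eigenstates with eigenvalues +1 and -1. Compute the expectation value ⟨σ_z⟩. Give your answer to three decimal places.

⟨σ_z⟩ = |a|² - |b|² divided by |a|²+|b|², with a, b the |0⟩, |1⟩ amplitudes.
= (1 - 9)/10 = -8/10.

-0.800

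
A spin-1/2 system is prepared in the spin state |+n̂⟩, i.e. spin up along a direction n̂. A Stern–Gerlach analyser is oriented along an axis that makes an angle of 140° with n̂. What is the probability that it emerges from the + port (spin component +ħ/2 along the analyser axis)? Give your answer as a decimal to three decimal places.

For spin-½, the probability of finding spin-up along an axis at angle θ to the initial spin direction is cos²(θ/2); spin-down is sin²(θ/2).
θ = 140°, so P = cos²(70°) ≈ 0.117.

0.117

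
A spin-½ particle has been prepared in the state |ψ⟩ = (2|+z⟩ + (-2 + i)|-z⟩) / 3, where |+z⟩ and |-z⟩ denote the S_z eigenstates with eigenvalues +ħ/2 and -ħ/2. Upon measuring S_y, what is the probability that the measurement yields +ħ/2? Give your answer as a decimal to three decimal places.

|+y⟩ = (|+z⟩ + i|-z⟩)/√2, so ⟨+y|ψ⟩ = (3 + 2i) / (√2·3).
P = |3 + 2i|² / 18 = 13/18.

0.722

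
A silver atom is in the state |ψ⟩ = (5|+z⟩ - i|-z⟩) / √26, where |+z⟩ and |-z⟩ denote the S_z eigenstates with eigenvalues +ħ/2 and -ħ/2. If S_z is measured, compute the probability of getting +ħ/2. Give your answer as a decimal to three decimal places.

0.962

The +ħ/2 outcome corresponds to |+z⟩. Its amplitude in |ψ⟩ is 5/√26.
P = |5|² / 26 = 25/26.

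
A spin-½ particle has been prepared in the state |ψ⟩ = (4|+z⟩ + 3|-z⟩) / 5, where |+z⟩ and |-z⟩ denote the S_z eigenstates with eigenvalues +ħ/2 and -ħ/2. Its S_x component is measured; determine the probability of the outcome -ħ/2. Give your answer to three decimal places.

0.020

|-x⟩ = (|+z⟩ - |-z⟩)/√2, so ⟨-x|ψ⟩ = (1) / (√2·5).
P = |1|² / 50 = 1/50.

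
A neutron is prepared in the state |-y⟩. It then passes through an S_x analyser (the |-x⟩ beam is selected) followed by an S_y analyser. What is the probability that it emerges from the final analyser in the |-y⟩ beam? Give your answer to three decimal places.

First analyser (S_x): from |-y⟩, P(|-x⟩) = 1/2.
After stage 1 the state is |-x⟩; P(|-y⟩) = |⟨-y|-x⟩|² = 1/2.
Joint probability = 1/2 × 1/2 = 0.250.

0.250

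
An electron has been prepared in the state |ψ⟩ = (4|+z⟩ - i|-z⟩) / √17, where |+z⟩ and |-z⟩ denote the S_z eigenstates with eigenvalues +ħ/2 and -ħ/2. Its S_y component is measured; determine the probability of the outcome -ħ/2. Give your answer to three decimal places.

|-y⟩ = (|+z⟩ - i|-z⟩)/√2, so ⟨-y|ψ⟩ = (5) / (√2·√17).
P = |5|² / 34 = 25/34.

0.735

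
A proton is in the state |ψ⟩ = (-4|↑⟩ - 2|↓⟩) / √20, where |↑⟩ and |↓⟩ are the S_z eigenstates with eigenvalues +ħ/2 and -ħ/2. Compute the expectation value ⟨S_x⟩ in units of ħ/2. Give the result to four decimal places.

0.8000

⟨σ_x⟩ = 2 Re(a* b)/(|a|²+|b|²) with a = -4, b = -2.
a* b = 8, so ⟨σ_x⟩ = 16/20.
⟨S_x⟩ = (ħ/2)·⟨σ_x⟩.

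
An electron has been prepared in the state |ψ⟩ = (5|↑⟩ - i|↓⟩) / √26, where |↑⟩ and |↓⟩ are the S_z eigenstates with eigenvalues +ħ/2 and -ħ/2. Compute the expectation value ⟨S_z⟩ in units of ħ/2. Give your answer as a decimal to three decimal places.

0.923

⟨σ_z⟩ = |a|² - |b|² divided by |a|²+|b|², with a, b the |↑⟩, |↓⟩ amplitudes.
= (25 - 1)/26 = 24/26.
⟨S_z⟩ = (ħ/2)·⟨σ_z⟩.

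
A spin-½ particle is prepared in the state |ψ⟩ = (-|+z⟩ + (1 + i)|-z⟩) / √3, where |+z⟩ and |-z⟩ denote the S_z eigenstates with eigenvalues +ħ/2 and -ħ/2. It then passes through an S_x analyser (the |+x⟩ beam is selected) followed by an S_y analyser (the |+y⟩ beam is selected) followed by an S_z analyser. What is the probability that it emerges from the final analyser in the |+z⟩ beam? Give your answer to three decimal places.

0.042

First analyser (S_x): P(|+x⟩) = |⟨+x|ψ⟩|² = 1/6.
After stage 1 the state is |+x⟩; P(|+y⟩) = |⟨+y|+x⟩|² = 1/2.
After stage 2 the state is |+y⟩; P(|+z⟩) = |⟨+z|+y⟩|² = 1/2.
Joint probability = 1/6 × 1/2 × 1/2 = 0.042.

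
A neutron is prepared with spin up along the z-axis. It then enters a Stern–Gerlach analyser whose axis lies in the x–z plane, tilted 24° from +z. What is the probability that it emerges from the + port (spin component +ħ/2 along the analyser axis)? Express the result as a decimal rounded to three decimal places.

0.957

For spin-½, the probability of finding spin-up along an axis at angle θ to the initial spin direction is cos²(θ/2); spin-down is sin²(θ/2).
θ = 24°, so P = cos²(12°) ≈ 0.957.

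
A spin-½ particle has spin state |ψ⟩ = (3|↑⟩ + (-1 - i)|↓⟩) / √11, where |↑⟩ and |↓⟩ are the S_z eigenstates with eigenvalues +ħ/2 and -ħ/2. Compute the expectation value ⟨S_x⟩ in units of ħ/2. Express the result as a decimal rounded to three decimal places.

-0.545

⟨σ_x⟩ = 2 Re(a* b)/(|a|²+|b|²) with a = 3, b = (-1 - i).
a* b = (-3 - 3i), so ⟨σ_x⟩ = -6/11.
⟨S_x⟩ = (ħ/2)·⟨σ_x⟩.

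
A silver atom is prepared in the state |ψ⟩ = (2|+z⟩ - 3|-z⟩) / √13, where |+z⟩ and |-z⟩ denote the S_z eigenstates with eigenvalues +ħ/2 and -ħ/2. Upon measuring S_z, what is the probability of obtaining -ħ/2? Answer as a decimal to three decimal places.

The -ħ/2 outcome corresponds to |-z⟩. Its amplitude in |ψ⟩ is -3/√13.
P = |-3|² / 13 = 9/13.

0.692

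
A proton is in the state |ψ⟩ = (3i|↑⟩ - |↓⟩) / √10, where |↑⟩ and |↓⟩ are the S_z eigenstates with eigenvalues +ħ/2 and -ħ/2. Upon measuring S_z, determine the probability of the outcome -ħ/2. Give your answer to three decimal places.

0.100

The -ħ/2 outcome corresponds to |↓⟩. Its amplitude in |ψ⟩ is -1/√10.
P = |-1|² / 10 = 1/10.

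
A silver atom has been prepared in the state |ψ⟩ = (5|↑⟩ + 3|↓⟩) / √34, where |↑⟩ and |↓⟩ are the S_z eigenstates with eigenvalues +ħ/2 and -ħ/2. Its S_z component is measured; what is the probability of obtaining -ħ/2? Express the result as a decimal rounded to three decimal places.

The -ħ/2 outcome corresponds to |↓⟩. Its amplitude in |ψ⟩ is 3/√34.
P = |3|² / 34 = 9/34.

0.265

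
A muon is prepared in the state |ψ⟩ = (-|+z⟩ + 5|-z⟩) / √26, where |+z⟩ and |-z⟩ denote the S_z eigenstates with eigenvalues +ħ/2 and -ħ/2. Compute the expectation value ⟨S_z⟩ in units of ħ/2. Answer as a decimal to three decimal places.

-0.923

⟨σ_z⟩ = |a|² - |b|² divided by |a|²+|b|², with a, b the |+z⟩, |-z⟩ amplitudes.
= (1 - 25)/26 = -24/26.
⟨S_z⟩ = (ħ/2)·⟨σ_z⟩.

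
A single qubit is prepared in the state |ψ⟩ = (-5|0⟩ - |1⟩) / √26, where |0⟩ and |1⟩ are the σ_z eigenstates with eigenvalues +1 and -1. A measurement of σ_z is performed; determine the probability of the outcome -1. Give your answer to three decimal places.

0.038

The -1 outcome corresponds to |1⟩. Its amplitude in |ψ⟩ is -1/√26.
P = |-1|² / 26 = 1/26.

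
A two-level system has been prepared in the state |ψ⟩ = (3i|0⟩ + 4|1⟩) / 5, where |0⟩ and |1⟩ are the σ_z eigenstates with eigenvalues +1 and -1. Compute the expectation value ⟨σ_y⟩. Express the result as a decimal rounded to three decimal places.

⟨σ_y⟩ = 2 Im(a* b)/(|a|²+|b|²) with a = 3i, b = 4.
a* b = -12i, so ⟨σ_y⟩ = -24/25.

-0.960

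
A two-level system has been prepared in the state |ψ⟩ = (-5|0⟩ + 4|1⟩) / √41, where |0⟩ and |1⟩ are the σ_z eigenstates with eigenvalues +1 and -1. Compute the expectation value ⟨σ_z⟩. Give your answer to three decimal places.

⟨σ_z⟩ = |a|² - |b|² divided by |a|²+|b|², with a, b the |0⟩, |1⟩ amplitudes.
= (25 - 16)/41 = 9/41.

0.220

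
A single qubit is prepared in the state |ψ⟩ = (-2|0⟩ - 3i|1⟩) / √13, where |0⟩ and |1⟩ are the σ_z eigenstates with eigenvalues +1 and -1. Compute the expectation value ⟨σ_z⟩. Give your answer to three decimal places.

⟨σ_z⟩ = |a|² - |b|² divided by |a|²+|b|², with a, b the |0⟩, |1⟩ amplitudes.
= (4 - 9)/13 = -5/13.

-0.385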